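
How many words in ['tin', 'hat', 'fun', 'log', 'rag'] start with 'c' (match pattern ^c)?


Pattern ^c anchors to start of word. Check which words begin with 'c':
  'tin' -> no
  'hat' -> no
  'fun' -> no
  'log' -> no
  'rag' -> no
Matching words: []
Count: 0

0


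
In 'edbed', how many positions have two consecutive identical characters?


Looking for consecutive identical characters in 'edbed':
  pos 0-1: 'e' vs 'd' -> different
  pos 1-2: 'd' vs 'b' -> different
  pos 2-3: 'b' vs 'e' -> different
  pos 3-4: 'e' vs 'd' -> different
Consecutive identical pairs: []
Count: 0

0


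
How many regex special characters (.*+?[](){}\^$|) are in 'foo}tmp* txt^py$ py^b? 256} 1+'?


Regex special characters are: . * + ? [ ] ( ) { } \ ^ $ |
Scanning 'foo}tmp* txt^py$ py^b? 256} 1+':
  pos 3: '}' -> SPECIAL
  pos 7: '*' -> SPECIAL
  pos 12: '^' -> SPECIAL
  pos 15: '$' -> SPECIAL
  pos 19: '^' -> SPECIAL
  pos 21: '?' -> SPECIAL
  pos 26: '}' -> SPECIAL
  pos 29: '+' -> SPECIAL
Special chars found: ['}', '*', '^', '$', '^', '?', '}', '+']
Total: 8

8


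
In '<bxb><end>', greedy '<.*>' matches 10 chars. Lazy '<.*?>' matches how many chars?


Greedy '<.*>' tries to match as MUCH as possible.
Lazy '<.*?>' tries to match as LITTLE as possible.

String: '<bxb><end>'
Greedy '<.*>' starts at first '<' and extends to the LAST '>': '<bxb><end>' (10 chars)
Lazy '<.*?>' starts at first '<' and stops at the FIRST '>': '<bxb>' (5 chars)

5


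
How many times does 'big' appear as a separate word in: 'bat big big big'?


Scanning each word for exact match 'big':
  Word 1: 'bat' -> no
  Word 2: 'big' -> MATCH
  Word 3: 'big' -> MATCH
  Word 4: 'big' -> MATCH
Total matches: 3

3


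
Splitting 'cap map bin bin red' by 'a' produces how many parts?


Splitting by 'a' breaks the string at each occurrence of the separator.
Text: 'cap map bin bin red'
Parts after split:
  Part 1: 'c'
  Part 2: 'p m'
  Part 3: 'p bin bin red'
Total parts: 3

3


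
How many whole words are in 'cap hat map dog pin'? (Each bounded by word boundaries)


Word boundaries (\b) mark the start/end of each word.
Text: 'cap hat map dog pin'
Splitting by whitespace:
  Word 1: 'cap'
  Word 2: 'hat'
  Word 3: 'map'
  Word 4: 'dog'
  Word 5: 'pin'
Total whole words: 5

5


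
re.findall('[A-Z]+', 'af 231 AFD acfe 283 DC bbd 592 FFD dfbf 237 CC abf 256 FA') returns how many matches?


Pattern '[A-Z]+' finds one or more uppercase letters.
Text: 'af 231 AFD acfe 283 DC bbd 592 FFD dfbf 237 CC abf 256 FA'
Scanning for matches:
  Match 1: 'AFD'
  Match 2: 'DC'
  Match 3: 'FFD'
  Match 4: 'CC'
  Match 5: 'FA'
Total matches: 5

5


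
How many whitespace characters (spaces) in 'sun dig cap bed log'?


\s matches whitespace characters (spaces, tabs, etc.).
Text: 'sun dig cap bed log'
This text has 5 words separated by spaces.
Number of spaces = number of words - 1 = 5 - 1 = 4

4


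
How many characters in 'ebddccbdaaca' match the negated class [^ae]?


Negated class [^ae] matches any char NOT in {a, e}
Scanning 'ebddccbdaaca':
  pos 0: 'e' -> no (excluded)
  pos 1: 'b' -> MATCH
  pos 2: 'd' -> MATCH
  pos 3: 'd' -> MATCH
  pos 4: 'c' -> MATCH
  pos 5: 'c' -> MATCH
  pos 6: 'b' -> MATCH
  pos 7: 'd' -> MATCH
  pos 8: 'a' -> no (excluded)
  pos 9: 'a' -> no (excluded)
  pos 10: 'c' -> MATCH
  pos 11: 'a' -> no (excluded)
Total matches: 8

8


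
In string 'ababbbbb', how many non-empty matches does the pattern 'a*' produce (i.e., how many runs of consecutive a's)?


Pattern 'a*' matches zero or more a's. We want non-empty runs of consecutive a's.
String: 'ababbbbb'
Walking through the string to find runs of a's:
  Run 1: positions 0-0 -> 'a'
  Run 2: positions 2-2 -> 'a'
Non-empty runs found: ['a', 'a']
Count: 2

2


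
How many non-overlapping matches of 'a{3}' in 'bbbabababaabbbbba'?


Pattern 'a{3}' matches exactly 3 consecutive a's (greedy, non-overlapping).
String: 'bbbabababaabbbbba'
Scanning for runs of a's:
  Run at pos 3: 'a' (length 1) -> 0 match(es)
  Run at pos 5: 'a' (length 1) -> 0 match(es)
  Run at pos 7: 'a' (length 1) -> 0 match(es)
  Run at pos 9: 'aa' (length 2) -> 0 match(es)
  Run at pos 16: 'a' (length 1) -> 0 match(es)
Matches found: []
Total: 0

0


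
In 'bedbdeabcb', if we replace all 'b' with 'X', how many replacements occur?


re.sub('b', 'X', text) replaces every occurrence of 'b' with 'X'.
Text: 'bedbdeabcb'
Scanning for 'b':
  pos 0: 'b' -> replacement #1
  pos 3: 'b' -> replacement #2
  pos 7: 'b' -> replacement #3
  pos 9: 'b' -> replacement #4
Total replacements: 4

4


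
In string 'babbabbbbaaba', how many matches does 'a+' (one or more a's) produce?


Pattern 'a+' matches one or more consecutive a's.
String: 'babbabbbbaaba'
Scanning for runs of a:
  Match 1: 'a' (length 1)
  Match 2: 'a' (length 1)
  Match 3: 'aa' (length 2)
  Match 4: 'a' (length 1)
Total matches: 4

4


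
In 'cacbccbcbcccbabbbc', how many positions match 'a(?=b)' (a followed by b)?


Lookahead 'a(?=b)' matches 'a' only when followed by 'b'.
String: 'cacbccbcbcccbabbbc'
Checking each position where char is 'a':
  pos 1: 'a' -> no (next='c')
  pos 13: 'a' -> MATCH (next='b')
Matching positions: [13]
Count: 1

1


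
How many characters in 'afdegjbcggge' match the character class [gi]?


Character class [gi] matches any of: {g, i}
Scanning string 'afdegjbcggge' character by character:
  pos 0: 'a' -> no
  pos 1: 'f' -> no
  pos 2: 'd' -> no
  pos 3: 'e' -> no
  pos 4: 'g' -> MATCH
  pos 5: 'j' -> no
  pos 6: 'b' -> no
  pos 7: 'c' -> no
  pos 8: 'g' -> MATCH
  pos 9: 'g' -> MATCH
  pos 10: 'g' -> MATCH
  pos 11: 'e' -> no
Total matches: 4

4


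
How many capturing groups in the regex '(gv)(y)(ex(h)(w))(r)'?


To count capturing groups, count each '(' that starts a group.
Pattern: '(gv)(y)(ex(h)(w))(r)'
Walking through the pattern:
  Position 0: '(' -> group #1
  Position 4: '(' -> group #2
  Position 7: '(' -> group #3
  Position 10: '(' -> group #4
  Position 13: '(' -> group #5
  Position 17: '(' -> group #6
Total capturing groups: 6

6


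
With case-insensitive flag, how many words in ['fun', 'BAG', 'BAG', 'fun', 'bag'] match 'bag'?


Case-insensitive matching: compare each word's lowercase form to 'bag'.
  'fun' -> lower='fun' -> no
  'BAG' -> lower='bag' -> MATCH
  'BAG' -> lower='bag' -> MATCH
  'fun' -> lower='fun' -> no
  'bag' -> lower='bag' -> MATCH
Matches: ['BAG', 'BAG', 'bag']
Count: 3

3


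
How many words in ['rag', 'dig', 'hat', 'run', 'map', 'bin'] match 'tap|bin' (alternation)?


Alternation 'tap|bin' matches either 'tap' or 'bin'.
Checking each word:
  'rag' -> no
  'dig' -> no
  'hat' -> no
  'run' -> no
  'map' -> no
  'bin' -> MATCH
Matches: ['bin']
Count: 1

1


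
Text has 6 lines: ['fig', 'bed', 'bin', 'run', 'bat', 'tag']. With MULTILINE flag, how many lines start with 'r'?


With MULTILINE flag, ^ matches the start of each line.
Lines: ['fig', 'bed', 'bin', 'run', 'bat', 'tag']
Checking which lines start with 'r':
  Line 1: 'fig' -> no
  Line 2: 'bed' -> no
  Line 3: 'bin' -> no
  Line 4: 'run' -> MATCH
  Line 5: 'bat' -> no
  Line 6: 'tag' -> no
Matching lines: ['run']
Count: 1

1


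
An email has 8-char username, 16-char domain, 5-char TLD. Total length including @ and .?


An email address has format: username@domain.tld
Username length: 8
'@' character: 1
Domain length: 16
'.' character: 1
TLD length: 5
Total = 8 + 1 + 16 + 1 + 5 = 31

31


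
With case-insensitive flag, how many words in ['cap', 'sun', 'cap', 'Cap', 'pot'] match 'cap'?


Case-insensitive matching: compare each word's lowercase form to 'cap'.
  'cap' -> lower='cap' -> MATCH
  'sun' -> lower='sun' -> no
  'cap' -> lower='cap' -> MATCH
  'Cap' -> lower='cap' -> MATCH
  'pot' -> lower='pot' -> no
Matches: ['cap', 'cap', 'Cap']
Count: 3

3


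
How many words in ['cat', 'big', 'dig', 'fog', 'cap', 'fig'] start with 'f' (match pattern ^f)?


Pattern ^f anchors to start of word. Check which words begin with 'f':
  'cat' -> no
  'big' -> no
  'dig' -> no
  'fog' -> MATCH (starts with 'f')
  'cap' -> no
  'fig' -> MATCH (starts with 'f')
Matching words: ['fog', 'fig']
Count: 2

2


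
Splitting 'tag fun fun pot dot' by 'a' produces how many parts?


Splitting by 'a' breaks the string at each occurrence of the separator.
Text: 'tag fun fun pot dot'
Parts after split:
  Part 1: 't'
  Part 2: 'g fun fun pot dot'
Total parts: 2

2


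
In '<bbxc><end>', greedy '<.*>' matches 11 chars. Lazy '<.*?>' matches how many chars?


Greedy '<.*>' tries to match as MUCH as possible.
Lazy '<.*?>' tries to match as LITTLE as possible.

String: '<bbxc><end>'
Greedy '<.*>' starts at first '<' and extends to the LAST '>': '<bbxc><end>' (11 chars)
Lazy '<.*?>' starts at first '<' and stops at the FIRST '>': '<bbxc>' (6 chars)

6


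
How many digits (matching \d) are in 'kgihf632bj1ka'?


\d matches any digit 0-9.
Scanning 'kgihf632bj1ka':
  pos 5: '6' -> DIGIT
  pos 6: '3' -> DIGIT
  pos 7: '2' -> DIGIT
  pos 10: '1' -> DIGIT
Digits found: ['6', '3', '2', '1']
Total: 4

4


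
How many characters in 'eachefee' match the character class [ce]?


Character class [ce] matches any of: {c, e}
Scanning string 'eachefee' character by character:
  pos 0: 'e' -> MATCH
  pos 1: 'a' -> no
  pos 2: 'c' -> MATCH
  pos 3: 'h' -> no
  pos 4: 'e' -> MATCH
  pos 5: 'f' -> no
  pos 6: 'e' -> MATCH
  pos 7: 'e' -> MATCH
Total matches: 5

5


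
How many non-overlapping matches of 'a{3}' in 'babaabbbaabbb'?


Pattern 'a{3}' matches exactly 3 consecutive a's (greedy, non-overlapping).
String: 'babaabbbaabbb'
Scanning for runs of a's:
  Run at pos 1: 'a' (length 1) -> 0 match(es)
  Run at pos 3: 'aa' (length 2) -> 0 match(es)
  Run at pos 8: 'aa' (length 2) -> 0 match(es)
Matches found: []
Total: 0

0


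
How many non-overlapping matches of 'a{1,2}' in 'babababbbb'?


Pattern 'a{1,2}' matches between 1 and 2 consecutive a's (greedy).
String: 'babababbbb'
Finding runs of a's and applying greedy matching:
  Run at pos 1: 'a' (length 1)
  Run at pos 3: 'a' (length 1)
  Run at pos 5: 'a' (length 1)
Matches: ['a', 'a', 'a']
Count: 3

3


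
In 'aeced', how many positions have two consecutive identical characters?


Looking for consecutive identical characters in 'aeced':
  pos 0-1: 'a' vs 'e' -> different
  pos 1-2: 'e' vs 'c' -> different
  pos 2-3: 'c' vs 'e' -> different
  pos 3-4: 'e' vs 'd' -> different
Consecutive identical pairs: []
Count: 0

0


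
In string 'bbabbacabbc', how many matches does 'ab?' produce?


Pattern 'ab?' matches 'a' optionally followed by 'b'.
String: 'bbabbacabbc'
Scanning left to right for 'a' then checking next char:
  Match 1: 'ab' (a followed by b)
  Match 2: 'a' (a not followed by b)
  Match 3: 'ab' (a followed by b)
Total matches: 3

3


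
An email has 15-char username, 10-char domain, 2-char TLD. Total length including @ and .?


An email address has format: username@domain.tld
Username length: 15
'@' character: 1
Domain length: 10
'.' character: 1
TLD length: 2
Total = 15 + 1 + 10 + 1 + 2 = 29

29


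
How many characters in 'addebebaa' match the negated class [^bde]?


Negated class [^bde] matches any char NOT in {b, d, e}
Scanning 'addebebaa':
  pos 0: 'a' -> MATCH
  pos 1: 'd' -> no (excluded)
  pos 2: 'd' -> no (excluded)
  pos 3: 'e' -> no (excluded)
  pos 4: 'b' -> no (excluded)
  pos 5: 'e' -> no (excluded)
  pos 6: 'b' -> no (excluded)
  pos 7: 'a' -> MATCH
  pos 8: 'a' -> MATCH
Total matches: 3

3


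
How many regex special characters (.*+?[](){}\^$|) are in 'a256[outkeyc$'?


Regex special characters are: . * + ? [ ] ( ) { } \ ^ $ |
Scanning 'a256[outkeyc$':
  pos 4: '[' -> SPECIAL
  pos 12: '$' -> SPECIAL
Special chars found: ['[', '$']
Total: 2

2


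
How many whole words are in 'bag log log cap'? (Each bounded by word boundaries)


Word boundaries (\b) mark the start/end of each word.
Text: 'bag log log cap'
Splitting by whitespace:
  Word 1: 'bag'
  Word 2: 'log'
  Word 3: 'log'
  Word 4: 'cap'
Total whole words: 4

4


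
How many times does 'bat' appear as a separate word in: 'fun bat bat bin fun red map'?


Scanning each word for exact match 'bat':
  Word 1: 'fun' -> no
  Word 2: 'bat' -> MATCH
  Word 3: 'bat' -> MATCH
  Word 4: 'bin' -> no
  Word 5: 'fun' -> no
  Word 6: 'red' -> no
  Word 7: 'map' -> no
Total matches: 2

2


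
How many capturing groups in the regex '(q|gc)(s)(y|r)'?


To count capturing groups, count each '(' that starts a group.
Pattern: '(q|gc)(s)(y|r)'
Walking through the pattern:
  Position 0: '(' -> group #1
  Position 6: '(' -> group #2
  Position 9: '(' -> group #3
Total capturing groups: 3

3


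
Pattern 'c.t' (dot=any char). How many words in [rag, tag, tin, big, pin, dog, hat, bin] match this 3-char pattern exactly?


Pattern 'c.t' means: starts with 'c', any single char, ends with 't'.
Checking each word (must be exactly 3 chars):
  'rag' (len=3): no
  'tag' (len=3): no
  'tin' (len=3): no
  'big' (len=3): no
  'pin' (len=3): no
  'dog' (len=3): no
  'hat' (len=3): no
  'bin' (len=3): no
Matching words: []
Total: 0

0


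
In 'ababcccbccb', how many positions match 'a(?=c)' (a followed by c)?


Lookahead 'a(?=c)' matches 'a' only when followed by 'c'.
String: 'ababcccbccb'
Checking each position where char is 'a':
  pos 0: 'a' -> no (next='b')
  pos 2: 'a' -> no (next='b')
Matching positions: []
Count: 0

0


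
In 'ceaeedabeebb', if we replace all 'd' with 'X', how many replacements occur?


re.sub('d', 'X', text) replaces every occurrence of 'd' with 'X'.
Text: 'ceaeedabeebb'
Scanning for 'd':
  pos 5: 'd' -> replacement #1
Total replacements: 1

1


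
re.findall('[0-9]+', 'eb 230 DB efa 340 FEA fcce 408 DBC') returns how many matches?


Pattern '[0-9]+' finds one or more digits.
Text: 'eb 230 DB efa 340 FEA fcce 408 DBC'
Scanning for matches:
  Match 1: '230'
  Match 2: '340'
  Match 3: '408'
Total matches: 3

3


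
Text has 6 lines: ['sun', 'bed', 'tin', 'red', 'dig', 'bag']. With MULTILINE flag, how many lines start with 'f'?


With MULTILINE flag, ^ matches the start of each line.
Lines: ['sun', 'bed', 'tin', 'red', 'dig', 'bag']
Checking which lines start with 'f':
  Line 1: 'sun' -> no
  Line 2: 'bed' -> no
  Line 3: 'tin' -> no
  Line 4: 'red' -> no
  Line 5: 'dig' -> no
  Line 6: 'bag' -> no
Matching lines: []
Count: 0

0


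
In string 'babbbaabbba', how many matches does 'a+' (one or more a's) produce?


Pattern 'a+' matches one or more consecutive a's.
String: 'babbbaabbba'
Scanning for runs of a:
  Match 1: 'a' (length 1)
  Match 2: 'aa' (length 2)
  Match 3: 'a' (length 1)
Total matches: 3

3


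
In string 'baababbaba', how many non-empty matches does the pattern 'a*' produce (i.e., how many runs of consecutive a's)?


Pattern 'a*' matches zero or more a's. We want non-empty runs of consecutive a's.
String: 'baababbaba'
Walking through the string to find runs of a's:
  Run 1: positions 1-2 -> 'aa'
  Run 2: positions 4-4 -> 'a'
  Run 3: positions 7-7 -> 'a'
  Run 4: positions 9-9 -> 'a'
Non-empty runs found: ['aa', 'a', 'a', 'a']
Count: 4

4


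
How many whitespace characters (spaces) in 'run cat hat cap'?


\s matches whitespace characters (spaces, tabs, etc.).
Text: 'run cat hat cap'
This text has 4 words separated by spaces.
Number of spaces = number of words - 1 = 4 - 1 = 3

3


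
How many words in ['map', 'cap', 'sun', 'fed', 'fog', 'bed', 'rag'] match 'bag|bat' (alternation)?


Alternation 'bag|bat' matches either 'bag' or 'bat'.
Checking each word:
  'map' -> no
  'cap' -> no
  'sun' -> no
  'fed' -> no
  'fog' -> no
  'bed' -> no
  'rag' -> no
Matches: []
Count: 0

0


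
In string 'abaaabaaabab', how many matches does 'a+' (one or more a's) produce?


Pattern 'a+' matches one or more consecutive a's.
String: 'abaaabaaabab'
Scanning for runs of a:
  Match 1: 'a' (length 1)
  Match 2: 'aaa' (length 3)
  Match 3: 'aaa' (length 3)
  Match 4: 'a' (length 1)
Total matches: 4

4


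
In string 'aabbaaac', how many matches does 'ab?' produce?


Pattern 'ab?' matches 'a' optionally followed by 'b'.
String: 'aabbaaac'
Scanning left to right for 'a' then checking next char:
  Match 1: 'a' (a not followed by b)
  Match 2: 'ab' (a followed by b)
  Match 3: 'a' (a not followed by b)
  Match 4: 'a' (a not followed by b)
  Match 5: 'a' (a not followed by b)
Total matches: 5

5


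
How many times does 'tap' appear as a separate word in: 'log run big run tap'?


Scanning each word for exact match 'tap':
  Word 1: 'log' -> no
  Word 2: 'run' -> no
  Word 3: 'big' -> no
  Word 4: 'run' -> no
  Word 5: 'tap' -> MATCH
Total matches: 1

1


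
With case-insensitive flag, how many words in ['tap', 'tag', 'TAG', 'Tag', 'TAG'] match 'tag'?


Case-insensitive matching: compare each word's lowercase form to 'tag'.
  'tap' -> lower='tap' -> no
  'tag' -> lower='tag' -> MATCH
  'TAG' -> lower='tag' -> MATCH
  'Tag' -> lower='tag' -> MATCH
  'TAG' -> lower='tag' -> MATCH
Matches: ['tag', 'TAG', 'Tag', 'TAG']
Count: 4

4


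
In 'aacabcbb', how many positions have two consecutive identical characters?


Looking for consecutive identical characters in 'aacabcbb':
  pos 0-1: 'a' vs 'a' -> MATCH ('aa')
  pos 1-2: 'a' vs 'c' -> different
  pos 2-3: 'c' vs 'a' -> different
  pos 3-4: 'a' vs 'b' -> different
  pos 4-5: 'b' vs 'c' -> different
  pos 5-6: 'c' vs 'b' -> different
  pos 6-7: 'b' vs 'b' -> MATCH ('bb')
Consecutive identical pairs: ['aa', 'bb']
Count: 2

2


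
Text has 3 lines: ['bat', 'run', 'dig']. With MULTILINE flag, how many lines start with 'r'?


With MULTILINE flag, ^ matches the start of each line.
Lines: ['bat', 'run', 'dig']
Checking which lines start with 'r':
  Line 1: 'bat' -> no
  Line 2: 'run' -> MATCH
  Line 3: 'dig' -> no
Matching lines: ['run']
Count: 1

1


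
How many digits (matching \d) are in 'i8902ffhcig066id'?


\d matches any digit 0-9.
Scanning 'i8902ffhcig066id':
  pos 1: '8' -> DIGIT
  pos 2: '9' -> DIGIT
  pos 3: '0' -> DIGIT
  pos 4: '2' -> DIGIT
  pos 11: '0' -> DIGIT
  pos 12: '6' -> DIGIT
  pos 13: '6' -> DIGIT
Digits found: ['8', '9', '0', '2', '0', '6', '6']
Total: 7

7


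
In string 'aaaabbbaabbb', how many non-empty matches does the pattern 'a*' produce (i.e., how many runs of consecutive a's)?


Pattern 'a*' matches zero or more a's. We want non-empty runs of consecutive a's.
String: 'aaaabbbaabbb'
Walking through the string to find runs of a's:
  Run 1: positions 0-3 -> 'aaaa'
  Run 2: positions 7-8 -> 'aa'
Non-empty runs found: ['aaaa', 'aa']
Count: 2

2


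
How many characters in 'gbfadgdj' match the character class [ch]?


Character class [ch] matches any of: {c, h}
Scanning string 'gbfadgdj' character by character:
  pos 0: 'g' -> no
  pos 1: 'b' -> no
  pos 2: 'f' -> no
  pos 3: 'a' -> no
  pos 4: 'd' -> no
  pos 5: 'g' -> no
  pos 6: 'd' -> no
  pos 7: 'j' -> no
Total matches: 0

0


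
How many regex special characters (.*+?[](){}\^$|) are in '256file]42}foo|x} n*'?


Regex special characters are: . * + ? [ ] ( ) { } \ ^ $ |
Scanning '256file]42}foo|x} n*':
  pos 7: ']' -> SPECIAL
  pos 10: '}' -> SPECIAL
  pos 14: '|' -> SPECIAL
  pos 16: '}' -> SPECIAL
  pos 19: '*' -> SPECIAL
Special chars found: [']', '}', '|', '}', '*']
Total: 5

5


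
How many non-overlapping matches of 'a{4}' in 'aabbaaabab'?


Pattern 'a{4}' matches exactly 4 consecutive a's (greedy, non-overlapping).
String: 'aabbaaabab'
Scanning for runs of a's:
  Run at pos 0: 'aa' (length 2) -> 0 match(es)
  Run at pos 4: 'aaa' (length 3) -> 0 match(es)
  Run at pos 8: 'a' (length 1) -> 0 match(es)
Matches found: []
Total: 0

0


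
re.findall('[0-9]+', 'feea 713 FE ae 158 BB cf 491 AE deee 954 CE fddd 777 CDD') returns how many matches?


Pattern '[0-9]+' finds one or more digits.
Text: 'feea 713 FE ae 158 BB cf 491 AE deee 954 CE fddd 777 CDD'
Scanning for matches:
  Match 1: '713'
  Match 2: '158'
  Match 3: '491'
  Match 4: '954'
  Match 5: '777'
Total matches: 5

5


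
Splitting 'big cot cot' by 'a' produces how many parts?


Splitting by 'a' breaks the string at each occurrence of the separator.
Text: 'big cot cot'
Parts after split:
  Part 1: 'big cot cot'
Total parts: 1

1


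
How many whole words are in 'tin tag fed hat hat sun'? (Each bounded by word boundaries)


Word boundaries (\b) mark the start/end of each word.
Text: 'tin tag fed hat hat sun'
Splitting by whitespace:
  Word 1: 'tin'
  Word 2: 'tag'
  Word 3: 'fed'
  Word 4: 'hat'
  Word 5: 'hat'
  Word 6: 'sun'
Total whole words: 6

6


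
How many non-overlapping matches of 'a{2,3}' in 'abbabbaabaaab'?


Pattern 'a{2,3}' matches between 2 and 3 consecutive a's (greedy).
String: 'abbabbaabaaab'
Finding runs of a's and applying greedy matching:
  Run at pos 0: 'a' (length 1)
  Run at pos 3: 'a' (length 1)
  Run at pos 6: 'aa' (length 2)
  Run at pos 9: 'aaa' (length 3)
Matches: ['aa', 'aaa']
Count: 2

2


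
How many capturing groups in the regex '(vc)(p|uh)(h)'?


To count capturing groups, count each '(' that starts a group.
Pattern: '(vc)(p|uh)(h)'
Walking through the pattern:
  Position 0: '(' -> group #1
  Position 4: '(' -> group #2
  Position 10: '(' -> group #3
Total capturing groups: 3

3


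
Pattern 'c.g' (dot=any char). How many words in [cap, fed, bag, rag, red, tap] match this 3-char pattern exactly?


Pattern 'c.g' means: starts with 'c', any single char, ends with 'g'.
Checking each word (must be exactly 3 chars):
  'cap' (len=3): no
  'fed' (len=3): no
  'bag' (len=3): no
  'rag' (len=3): no
  'red' (len=3): no
  'tap' (len=3): no
Matching words: []
Total: 0

0


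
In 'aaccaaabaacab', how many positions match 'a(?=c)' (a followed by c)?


Lookahead 'a(?=c)' matches 'a' only when followed by 'c'.
String: 'aaccaaabaacab'
Checking each position where char is 'a':
  pos 0: 'a' -> no (next='a')
  pos 1: 'a' -> MATCH (next='c')
  pos 4: 'a' -> no (next='a')
  pos 5: 'a' -> no (next='a')
  pos 6: 'a' -> no (next='b')
  pos 8: 'a' -> no (next='a')
  pos 9: 'a' -> MATCH (next='c')
  pos 11: 'a' -> no (next='b')
Matching positions: [1, 9]
Count: 2

2


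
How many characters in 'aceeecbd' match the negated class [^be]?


Negated class [^be] matches any char NOT in {b, e}
Scanning 'aceeecbd':
  pos 0: 'a' -> MATCH
  pos 1: 'c' -> MATCH
  pos 2: 'e' -> no (excluded)
  pos 3: 'e' -> no (excluded)
  pos 4: 'e' -> no (excluded)
  pos 5: 'c' -> MATCH
  pos 6: 'b' -> no (excluded)
  pos 7: 'd' -> MATCH
Total matches: 4

4


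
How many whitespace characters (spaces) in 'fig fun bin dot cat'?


\s matches whitespace characters (spaces, tabs, etc.).
Text: 'fig fun bin dot cat'
This text has 5 words separated by spaces.
Number of spaces = number of words - 1 = 5 - 1 = 4

4


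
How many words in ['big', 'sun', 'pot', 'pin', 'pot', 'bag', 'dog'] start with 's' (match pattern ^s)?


Pattern ^s anchors to start of word. Check which words begin with 's':
  'big' -> no
  'sun' -> MATCH (starts with 's')
  'pot' -> no
  'pin' -> no
  'pot' -> no
  'bag' -> no
  'dog' -> no
Matching words: ['sun']
Count: 1

1


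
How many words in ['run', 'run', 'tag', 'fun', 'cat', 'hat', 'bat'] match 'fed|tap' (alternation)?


Alternation 'fed|tap' matches either 'fed' or 'tap'.
Checking each word:
  'run' -> no
  'run' -> no
  'tag' -> no
  'fun' -> no
  'cat' -> no
  'hat' -> no
  'bat' -> no
Matches: []
Count: 0

0


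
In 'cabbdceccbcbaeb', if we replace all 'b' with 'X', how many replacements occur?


re.sub('b', 'X', text) replaces every occurrence of 'b' with 'X'.
Text: 'cabbdceccbcbaeb'
Scanning for 'b':
  pos 2: 'b' -> replacement #1
  pos 3: 'b' -> replacement #2
  pos 9: 'b' -> replacement #3
  pos 11: 'b' -> replacement #4
  pos 14: 'b' -> replacement #5
Total replacements: 5

5


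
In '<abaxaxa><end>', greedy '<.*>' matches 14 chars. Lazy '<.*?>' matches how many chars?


Greedy '<.*>' tries to match as MUCH as possible.
Lazy '<.*?>' tries to match as LITTLE as possible.

String: '<abaxaxa><end>'
Greedy '<.*>' starts at first '<' and extends to the LAST '>': '<abaxaxa><end>' (14 chars)
Lazy '<.*?>' starts at first '<' and stops at the FIRST '>': '<abaxaxa>' (9 chars)

9


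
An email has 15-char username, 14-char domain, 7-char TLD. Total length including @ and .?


An email address has format: username@domain.tld
Username length: 15
'@' character: 1
Domain length: 14
'.' character: 1
TLD length: 7
Total = 15 + 1 + 14 + 1 + 7 = 38

38


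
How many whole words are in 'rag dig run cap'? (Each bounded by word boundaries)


Word boundaries (\b) mark the start/end of each word.
Text: 'rag dig run cap'
Splitting by whitespace:
  Word 1: 'rag'
  Word 2: 'dig'
  Word 3: 'run'
  Word 4: 'cap'
Total whole words: 4

4


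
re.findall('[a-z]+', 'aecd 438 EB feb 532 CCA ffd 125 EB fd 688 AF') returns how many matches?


Pattern '[a-z]+' finds one or more lowercase letters.
Text: 'aecd 438 EB feb 532 CCA ffd 125 EB fd 688 AF'
Scanning for matches:
  Match 1: 'aecd'
  Match 2: 'feb'
  Match 3: 'ffd'
  Match 4: 'fd'
Total matches: 4

4


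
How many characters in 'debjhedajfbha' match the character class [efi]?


Character class [efi] matches any of: {e, f, i}
Scanning string 'debjhedajfbha' character by character:
  pos 0: 'd' -> no
  pos 1: 'e' -> MATCH
  pos 2: 'b' -> no
  pos 3: 'j' -> no
  pos 4: 'h' -> no
  pos 5: 'e' -> MATCH
  pos 6: 'd' -> no
  pos 7: 'a' -> no
  pos 8: 'j' -> no
  pos 9: 'f' -> MATCH
  pos 10: 'b' -> no
  pos 11: 'h' -> no
  pos 12: 'a' -> no
Total matches: 3

3


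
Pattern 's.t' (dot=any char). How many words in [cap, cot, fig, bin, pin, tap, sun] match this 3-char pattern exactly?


Pattern 's.t' means: starts with 's', any single char, ends with 't'.
Checking each word (must be exactly 3 chars):
  'cap' (len=3): no
  'cot' (len=3): no
  'fig' (len=3): no
  'bin' (len=3): no
  'pin' (len=3): no
  'tap' (len=3): no
  'sun' (len=3): no
Matching words: []
Total: 0

0


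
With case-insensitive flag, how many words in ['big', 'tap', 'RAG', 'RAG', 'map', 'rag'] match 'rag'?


Case-insensitive matching: compare each word's lowercase form to 'rag'.
  'big' -> lower='big' -> no
  'tap' -> lower='tap' -> no
  'RAG' -> lower='rag' -> MATCH
  'RAG' -> lower='rag' -> MATCH
  'map' -> lower='map' -> no
  'rag' -> lower='rag' -> MATCH
Matches: ['RAG', 'RAG', 'rag']
Count: 3

3


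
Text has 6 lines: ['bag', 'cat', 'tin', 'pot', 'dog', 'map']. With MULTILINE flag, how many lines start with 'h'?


With MULTILINE flag, ^ matches the start of each line.
Lines: ['bag', 'cat', 'tin', 'pot', 'dog', 'map']
Checking which lines start with 'h':
  Line 1: 'bag' -> no
  Line 2: 'cat' -> no
  Line 3: 'tin' -> no
  Line 4: 'pot' -> no
  Line 5: 'dog' -> no
  Line 6: 'map' -> no
Matching lines: []
Count: 0

0


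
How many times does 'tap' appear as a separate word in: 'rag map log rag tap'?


Scanning each word for exact match 'tap':
  Word 1: 'rag' -> no
  Word 2: 'map' -> no
  Word 3: 'log' -> no
  Word 4: 'rag' -> no
  Word 5: 'tap' -> MATCH
Total matches: 1

1


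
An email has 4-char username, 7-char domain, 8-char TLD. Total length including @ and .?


An email address has format: username@domain.tld
Username length: 4
'@' character: 1
Domain length: 7
'.' character: 1
TLD length: 8
Total = 4 + 1 + 7 + 1 + 8 = 21

21


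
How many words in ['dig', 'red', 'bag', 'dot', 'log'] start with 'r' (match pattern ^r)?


Pattern ^r anchors to start of word. Check which words begin with 'r':
  'dig' -> no
  'red' -> MATCH (starts with 'r')
  'bag' -> no
  'dot' -> no
  'log' -> no
Matching words: ['red']
Count: 1

1


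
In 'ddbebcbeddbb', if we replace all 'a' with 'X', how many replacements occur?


re.sub('a', 'X', text) replaces every occurrence of 'a' with 'X'.
Text: 'ddbebcbeddbb'
Scanning for 'a':
Total replacements: 0

0


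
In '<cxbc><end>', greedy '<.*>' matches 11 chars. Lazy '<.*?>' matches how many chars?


Greedy '<.*>' tries to match as MUCH as possible.
Lazy '<.*?>' tries to match as LITTLE as possible.

String: '<cxbc><end>'
Greedy '<.*>' starts at first '<' and extends to the LAST '>': '<cxbc><end>' (11 chars)
Lazy '<.*?>' starts at first '<' and stops at the FIRST '>': '<cxbc>' (6 chars)

6


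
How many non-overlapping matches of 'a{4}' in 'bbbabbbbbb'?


Pattern 'a{4}' matches exactly 4 consecutive a's (greedy, non-overlapping).
String: 'bbbabbbbbb'
Scanning for runs of a's:
  Run at pos 3: 'a' (length 1) -> 0 match(es)
Matches found: []
Total: 0

0


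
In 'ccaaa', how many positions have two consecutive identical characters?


Looking for consecutive identical characters in 'ccaaa':
  pos 0-1: 'c' vs 'c' -> MATCH ('cc')
  pos 1-2: 'c' vs 'a' -> different
  pos 2-3: 'a' vs 'a' -> MATCH ('aa')
  pos 3-4: 'a' vs 'a' -> MATCH ('aa')
Consecutive identical pairs: ['cc', 'aa', 'aa']
Count: 3

3


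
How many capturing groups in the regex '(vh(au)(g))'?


To count capturing groups, count each '(' that starts a group.
Pattern: '(vh(au)(g))'
Walking through the pattern:
  Position 0: '(' -> group #1
  Position 3: '(' -> group #2
  Position 7: '(' -> group #3
Total capturing groups: 3

3


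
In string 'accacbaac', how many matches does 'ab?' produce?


Pattern 'ab?' matches 'a' optionally followed by 'b'.
String: 'accacbaac'
Scanning left to right for 'a' then checking next char:
  Match 1: 'a' (a not followed by b)
  Match 2: 'a' (a not followed by b)
  Match 3: 'a' (a not followed by b)
  Match 4: 'a' (a not followed by b)
Total matches: 4

4


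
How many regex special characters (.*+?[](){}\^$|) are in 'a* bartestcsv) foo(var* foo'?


Regex special characters are: . * + ? [ ] ( ) { } \ ^ $ |
Scanning 'a* bartestcsv) foo(var* foo':
  pos 1: '*' -> SPECIAL
  pos 13: ')' -> SPECIAL
  pos 18: '(' -> SPECIAL
  pos 22: '*' -> SPECIAL
Special chars found: ['*', ')', '(', '*']
Total: 4

4


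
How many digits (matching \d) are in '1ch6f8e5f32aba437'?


\d matches any digit 0-9.
Scanning '1ch6f8e5f32aba437':
  pos 0: '1' -> DIGIT
  pos 3: '6' -> DIGIT
  pos 5: '8' -> DIGIT
  pos 7: '5' -> DIGIT
  pos 9: '3' -> DIGIT
  pos 10: '2' -> DIGIT
  pos 14: '4' -> DIGIT
  pos 15: '3' -> DIGIT
  pos 16: '7' -> DIGIT
Digits found: ['1', '6', '8', '5', '3', '2', '4', '3', '7']
Total: 9

9


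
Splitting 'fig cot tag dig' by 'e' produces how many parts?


Splitting by 'e' breaks the string at each occurrence of the separator.
Text: 'fig cot tag dig'
Parts after split:
  Part 1: 'fig cot tag dig'
Total parts: 1

1


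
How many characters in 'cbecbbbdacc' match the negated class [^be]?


Negated class [^be] matches any char NOT in {b, e}
Scanning 'cbecbbbdacc':
  pos 0: 'c' -> MATCH
  pos 1: 'b' -> no (excluded)
  pos 2: 'e' -> no (excluded)
  pos 3: 'c' -> MATCH
  pos 4: 'b' -> no (excluded)
  pos 5: 'b' -> no (excluded)
  pos 6: 'b' -> no (excluded)
  pos 7: 'd' -> MATCH
  pos 8: 'a' -> MATCH
  pos 9: 'c' -> MATCH
  pos 10: 'c' -> MATCH
Total matches: 6

6


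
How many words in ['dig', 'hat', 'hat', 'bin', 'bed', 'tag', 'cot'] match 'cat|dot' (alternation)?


Alternation 'cat|dot' matches either 'cat' or 'dot'.
Checking each word:
  'dig' -> no
  'hat' -> no
  'hat' -> no
  'bin' -> no
  'bed' -> no
  'tag' -> no
  'cot' -> no
Matches: []
Count: 0

0


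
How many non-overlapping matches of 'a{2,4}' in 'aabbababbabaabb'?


Pattern 'a{2,4}' matches between 2 and 4 consecutive a's (greedy).
String: 'aabbababbabaabb'
Finding runs of a's and applying greedy matching:
  Run at pos 0: 'aa' (length 2)
  Run at pos 4: 'a' (length 1)
  Run at pos 6: 'a' (length 1)
  Run at pos 9: 'a' (length 1)
  Run at pos 11: 'aa' (length 2)
Matches: ['aa', 'aa']
Count: 2

2


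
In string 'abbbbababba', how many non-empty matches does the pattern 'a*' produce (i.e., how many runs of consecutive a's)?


Pattern 'a*' matches zero or more a's. We want non-empty runs of consecutive a's.
String: 'abbbbababba'
Walking through the string to find runs of a's:
  Run 1: positions 0-0 -> 'a'
  Run 2: positions 5-5 -> 'a'
  Run 3: positions 7-7 -> 'a'
  Run 4: positions 10-10 -> 'a'
Non-empty runs found: ['a', 'a', 'a', 'a']
Count: 4

4


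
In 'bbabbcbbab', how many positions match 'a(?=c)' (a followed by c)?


Lookahead 'a(?=c)' matches 'a' only when followed by 'c'.
String: 'bbabbcbbab'
Checking each position where char is 'a':
  pos 2: 'a' -> no (next='b')
  pos 8: 'a' -> no (next='b')
Matching positions: []
Count: 0

0


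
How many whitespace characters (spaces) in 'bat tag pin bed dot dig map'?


\s matches whitespace characters (spaces, tabs, etc.).
Text: 'bat tag pin bed dot dig map'
This text has 7 words separated by spaces.
Number of spaces = number of words - 1 = 7 - 1 = 6

6


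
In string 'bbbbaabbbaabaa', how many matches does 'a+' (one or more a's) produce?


Pattern 'a+' matches one or more consecutive a's.
String: 'bbbbaabbbaabaa'
Scanning for runs of a:
  Match 1: 'aa' (length 2)
  Match 2: 'aa' (length 2)
  Match 3: 'aa' (length 2)
Total matches: 3

3


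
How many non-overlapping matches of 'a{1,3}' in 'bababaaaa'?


Pattern 'a{1,3}' matches between 1 and 3 consecutive a's (greedy).
String: 'bababaaaa'
Finding runs of a's and applying greedy matching:
  Run at pos 1: 'a' (length 1)
  Run at pos 3: 'a' (length 1)
  Run at pos 5: 'aaaa' (length 4)
Matches: ['a', 'a', 'aaa', 'a']
Count: 4

4


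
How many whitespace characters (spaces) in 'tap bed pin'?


\s matches whitespace characters (spaces, tabs, etc.).
Text: 'tap bed pin'
This text has 3 words separated by spaces.
Number of spaces = number of words - 1 = 3 - 1 = 2

2


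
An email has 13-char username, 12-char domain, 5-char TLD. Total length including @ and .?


An email address has format: username@domain.tld
Username length: 13
'@' character: 1
Domain length: 12
'.' character: 1
TLD length: 5
Total = 13 + 1 + 12 + 1 + 5 = 32

32


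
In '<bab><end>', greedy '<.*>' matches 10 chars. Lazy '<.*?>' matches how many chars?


Greedy '<.*>' tries to match as MUCH as possible.
Lazy '<.*?>' tries to match as LITTLE as possible.

String: '<bab><end>'
Greedy '<.*>' starts at first '<' and extends to the LAST '>': '<bab><end>' (10 chars)
Lazy '<.*?>' starts at first '<' and stops at the FIRST '>': '<bab>' (5 chars)

5


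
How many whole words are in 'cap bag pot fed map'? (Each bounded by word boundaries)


Word boundaries (\b) mark the start/end of each word.
Text: 'cap bag pot fed map'
Splitting by whitespace:
  Word 1: 'cap'
  Word 2: 'bag'
  Word 3: 'pot'
  Word 4: 'fed'
  Word 5: 'map'
Total whole words: 5

5


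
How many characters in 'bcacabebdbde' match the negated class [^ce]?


Negated class [^ce] matches any char NOT in {c, e}
Scanning 'bcacabebdbde':
  pos 0: 'b' -> MATCH
  pos 1: 'c' -> no (excluded)
  pos 2: 'a' -> MATCH
  pos 3: 'c' -> no (excluded)
  pos 4: 'a' -> MATCH
  pos 5: 'b' -> MATCH
  pos 6: 'e' -> no (excluded)
  pos 7: 'b' -> MATCH
  pos 8: 'd' -> MATCH
  pos 9: 'b' -> MATCH
  pos 10: 'd' -> MATCH
  pos 11: 'e' -> no (excluded)
Total matches: 8

8


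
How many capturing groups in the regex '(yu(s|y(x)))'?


To count capturing groups, count each '(' that starts a group.
Pattern: '(yu(s|y(x)))'
Walking through the pattern:
  Position 0: '(' -> group #1
  Position 3: '(' -> group #2
  Position 7: '(' -> group #3
Total capturing groups: 3

3


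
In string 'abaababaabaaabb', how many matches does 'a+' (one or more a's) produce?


Pattern 'a+' matches one or more consecutive a's.
String: 'abaababaabaaabb'
Scanning for runs of a:
  Match 1: 'a' (length 1)
  Match 2: 'aa' (length 2)
  Match 3: 'a' (length 1)
  Match 4: 'aa' (length 2)
  Match 5: 'aaa' (length 3)
Total matches: 5

5


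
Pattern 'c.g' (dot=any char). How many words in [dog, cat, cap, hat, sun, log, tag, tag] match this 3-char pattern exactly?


Pattern 'c.g' means: starts with 'c', any single char, ends with 'g'.
Checking each word (must be exactly 3 chars):
  'dog' (len=3): no
  'cat' (len=3): no
  'cap' (len=3): no
  'hat' (len=3): no
  'sun' (len=3): no
  'log' (len=3): no
  'tag' (len=3): no
  'tag' (len=3): no
Matching words: []
Total: 0

0


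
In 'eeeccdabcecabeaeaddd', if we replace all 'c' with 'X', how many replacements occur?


re.sub('c', 'X', text) replaces every occurrence of 'c' with 'X'.
Text: 'eeeccdabcecabeaeaddd'
Scanning for 'c':
  pos 3: 'c' -> replacement #1
  pos 4: 'c' -> replacement #2
  pos 8: 'c' -> replacement #3
  pos 10: 'c' -> replacement #4
Total replacements: 4

4


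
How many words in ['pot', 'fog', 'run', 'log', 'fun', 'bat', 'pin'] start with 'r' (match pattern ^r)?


Pattern ^r anchors to start of word. Check which words begin with 'r':
  'pot' -> no
  'fog' -> no
  'run' -> MATCH (starts with 'r')
  'log' -> no
  'fun' -> no
  'bat' -> no
  'pin' -> no
Matching words: ['run']
Count: 1

1


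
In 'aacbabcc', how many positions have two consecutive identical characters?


Looking for consecutive identical characters in 'aacbabcc':
  pos 0-1: 'a' vs 'a' -> MATCH ('aa')
  pos 1-2: 'a' vs 'c' -> different
  pos 2-3: 'c' vs 'b' -> different
  pos 3-4: 'b' vs 'a' -> different
  pos 4-5: 'a' vs 'b' -> different
  pos 5-6: 'b' vs 'c' -> different
  pos 6-7: 'c' vs 'c' -> MATCH ('cc')
Consecutive identical pairs: ['aa', 'cc']
Count: 2

2


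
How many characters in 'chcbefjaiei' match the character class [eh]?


Character class [eh] matches any of: {e, h}
Scanning string 'chcbefjaiei' character by character:
  pos 0: 'c' -> no
  pos 1: 'h' -> MATCH
  pos 2: 'c' -> no
  pos 3: 'b' -> no
  pos 4: 'e' -> MATCH
  pos 5: 'f' -> no
  pos 6: 'j' -> no
  pos 7: 'a' -> no
  pos 8: 'i' -> no
  pos 9: 'e' -> MATCH
  pos 10: 'i' -> no
Total matches: 3

3


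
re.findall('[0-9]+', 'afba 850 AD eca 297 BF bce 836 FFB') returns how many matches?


Pattern '[0-9]+' finds one or more digits.
Text: 'afba 850 AD eca 297 BF bce 836 FFB'
Scanning for matches:
  Match 1: '850'
  Match 2: '297'
  Match 3: '836'
Total matches: 3

3


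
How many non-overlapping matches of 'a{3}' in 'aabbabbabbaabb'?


Pattern 'a{3}' matches exactly 3 consecutive a's (greedy, non-overlapping).
String: 'aabbabbabbaabb'
Scanning for runs of a's:
  Run at pos 0: 'aa' (length 2) -> 0 match(es)
  Run at pos 4: 'a' (length 1) -> 0 match(es)
  Run at pos 7: 'a' (length 1) -> 0 match(es)
  Run at pos 10: 'aa' (length 2) -> 0 match(es)
Matches found: []
Total: 0

0


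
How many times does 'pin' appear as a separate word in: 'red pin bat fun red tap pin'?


Scanning each word for exact match 'pin':
  Word 1: 'red' -> no
  Word 2: 'pin' -> MATCH
  Word 3: 'bat' -> no
  Word 4: 'fun' -> no
  Word 5: 'red' -> no
  Word 6: 'tap' -> no
  Word 7: 'pin' -> MATCH
Total matches: 2

2


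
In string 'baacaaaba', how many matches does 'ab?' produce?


Pattern 'ab?' matches 'a' optionally followed by 'b'.
String: 'baacaaaba'
Scanning left to right for 'a' then checking next char:
  Match 1: 'a' (a not followed by b)
  Match 2: 'a' (a not followed by b)
  Match 3: 'a' (a not followed by b)
  Match 4: 'a' (a not followed by b)
  Match 5: 'ab' (a followed by b)
  Match 6: 'a' (a not followed by b)
Total matches: 6

6


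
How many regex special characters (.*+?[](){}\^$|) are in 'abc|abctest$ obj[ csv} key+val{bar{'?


Regex special characters are: . * + ? [ ] ( ) { } \ ^ $ |
Scanning 'abc|abctest$ obj[ csv} key+val{bar{':
  pos 3: '|' -> SPECIAL
  pos 11: '$' -> SPECIAL
  pos 16: '[' -> SPECIAL
  pos 21: '}' -> SPECIAL
  pos 26: '+' -> SPECIAL
  pos 30: '{' -> SPECIAL
  pos 34: '{' -> SPECIAL
Special chars found: ['|', '$', '[', '}', '+', '{', '{']
Total: 7

7


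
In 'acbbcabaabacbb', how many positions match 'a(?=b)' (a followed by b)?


Lookahead 'a(?=b)' matches 'a' only when followed by 'b'.
String: 'acbbcabaabacbb'
Checking each position where char is 'a':
  pos 0: 'a' -> no (next='c')
  pos 5: 'a' -> MATCH (next='b')
  pos 7: 'a' -> no (next='a')
  pos 8: 'a' -> MATCH (next='b')
  pos 10: 'a' -> no (next='c')
Matching positions: [5, 8]
Count: 2

2
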